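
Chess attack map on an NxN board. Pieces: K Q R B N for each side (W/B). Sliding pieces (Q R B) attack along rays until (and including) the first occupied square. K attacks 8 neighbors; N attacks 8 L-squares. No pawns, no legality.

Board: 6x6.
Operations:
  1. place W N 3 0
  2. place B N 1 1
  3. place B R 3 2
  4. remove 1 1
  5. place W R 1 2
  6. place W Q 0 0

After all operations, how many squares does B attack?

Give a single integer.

Answer: 9

Derivation:
Op 1: place WN@(3,0)
Op 2: place BN@(1,1)
Op 3: place BR@(3,2)
Op 4: remove (1,1)
Op 5: place WR@(1,2)
Op 6: place WQ@(0,0)
Per-piece attacks for B:
  BR@(3,2): attacks (3,3) (3,4) (3,5) (3,1) (3,0) (4,2) (5,2) (2,2) (1,2) [ray(0,-1) blocked at (3,0); ray(-1,0) blocked at (1,2)]
Union (9 distinct): (1,2) (2,2) (3,0) (3,1) (3,3) (3,4) (3,5) (4,2) (5,2)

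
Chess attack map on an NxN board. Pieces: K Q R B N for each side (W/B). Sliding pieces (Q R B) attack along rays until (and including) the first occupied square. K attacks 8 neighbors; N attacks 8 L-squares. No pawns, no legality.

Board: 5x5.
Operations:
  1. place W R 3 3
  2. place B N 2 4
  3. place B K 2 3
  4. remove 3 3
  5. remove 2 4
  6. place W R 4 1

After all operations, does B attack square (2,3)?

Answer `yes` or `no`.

Op 1: place WR@(3,3)
Op 2: place BN@(2,4)
Op 3: place BK@(2,3)
Op 4: remove (3,3)
Op 5: remove (2,4)
Op 6: place WR@(4,1)
Per-piece attacks for B:
  BK@(2,3): attacks (2,4) (2,2) (3,3) (1,3) (3,4) (3,2) (1,4) (1,2)
B attacks (2,3): no

Answer: no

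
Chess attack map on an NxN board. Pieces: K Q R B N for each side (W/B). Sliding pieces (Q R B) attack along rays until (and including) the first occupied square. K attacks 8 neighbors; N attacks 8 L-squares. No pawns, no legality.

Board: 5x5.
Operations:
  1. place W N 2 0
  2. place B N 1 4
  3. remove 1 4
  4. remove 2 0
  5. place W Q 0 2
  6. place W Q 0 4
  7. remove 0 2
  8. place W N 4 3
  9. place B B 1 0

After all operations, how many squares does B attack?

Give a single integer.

Answer: 4

Derivation:
Op 1: place WN@(2,0)
Op 2: place BN@(1,4)
Op 3: remove (1,4)
Op 4: remove (2,0)
Op 5: place WQ@(0,2)
Op 6: place WQ@(0,4)
Op 7: remove (0,2)
Op 8: place WN@(4,3)
Op 9: place BB@(1,0)
Per-piece attacks for B:
  BB@(1,0): attacks (2,1) (3,2) (4,3) (0,1) [ray(1,1) blocked at (4,3)]
Union (4 distinct): (0,1) (2,1) (3,2) (4,3)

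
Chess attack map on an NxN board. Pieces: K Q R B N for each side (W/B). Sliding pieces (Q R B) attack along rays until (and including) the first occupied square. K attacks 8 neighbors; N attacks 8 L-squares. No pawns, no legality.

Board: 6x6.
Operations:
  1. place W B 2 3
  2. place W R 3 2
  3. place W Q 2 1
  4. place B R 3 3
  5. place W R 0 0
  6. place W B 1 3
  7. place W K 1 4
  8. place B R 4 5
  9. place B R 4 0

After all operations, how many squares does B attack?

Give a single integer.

Op 1: place WB@(2,3)
Op 2: place WR@(3,2)
Op 3: place WQ@(2,1)
Op 4: place BR@(3,3)
Op 5: place WR@(0,0)
Op 6: place WB@(1,3)
Op 7: place WK@(1,4)
Op 8: place BR@(4,5)
Op 9: place BR@(4,0)
Per-piece attacks for B:
  BR@(3,3): attacks (3,4) (3,5) (3,2) (4,3) (5,3) (2,3) [ray(0,-1) blocked at (3,2); ray(-1,0) blocked at (2,3)]
  BR@(4,0): attacks (4,1) (4,2) (4,3) (4,4) (4,5) (5,0) (3,0) (2,0) (1,0) (0,0) [ray(0,1) blocked at (4,5); ray(-1,0) blocked at (0,0)]
  BR@(4,5): attacks (4,4) (4,3) (4,2) (4,1) (4,0) (5,5) (3,5) (2,5) (1,5) (0,5) [ray(0,-1) blocked at (4,0)]
Union (20 distinct): (0,0) (0,5) (1,0) (1,5) (2,0) (2,3) (2,5) (3,0) (3,2) (3,4) (3,5) (4,0) (4,1) (4,2) (4,3) (4,4) (4,5) (5,0) (5,3) (5,5)

Answer: 20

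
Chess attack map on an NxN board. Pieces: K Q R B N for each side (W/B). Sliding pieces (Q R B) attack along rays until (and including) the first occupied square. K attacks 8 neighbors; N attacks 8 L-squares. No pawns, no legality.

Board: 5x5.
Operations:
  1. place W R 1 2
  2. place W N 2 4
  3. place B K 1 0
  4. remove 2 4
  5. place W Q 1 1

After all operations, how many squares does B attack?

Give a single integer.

Op 1: place WR@(1,2)
Op 2: place WN@(2,4)
Op 3: place BK@(1,0)
Op 4: remove (2,4)
Op 5: place WQ@(1,1)
Per-piece attacks for B:
  BK@(1,0): attacks (1,1) (2,0) (0,0) (2,1) (0,1)
Union (5 distinct): (0,0) (0,1) (1,1) (2,0) (2,1)

Answer: 5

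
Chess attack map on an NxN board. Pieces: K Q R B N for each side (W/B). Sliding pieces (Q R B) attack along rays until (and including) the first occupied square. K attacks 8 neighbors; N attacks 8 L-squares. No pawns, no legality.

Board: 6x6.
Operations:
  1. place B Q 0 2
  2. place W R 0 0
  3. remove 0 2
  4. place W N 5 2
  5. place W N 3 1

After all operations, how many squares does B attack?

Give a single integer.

Answer: 0

Derivation:
Op 1: place BQ@(0,2)
Op 2: place WR@(0,0)
Op 3: remove (0,2)
Op 4: place WN@(5,2)
Op 5: place WN@(3,1)
Per-piece attacks for B:
Union (0 distinct): (none)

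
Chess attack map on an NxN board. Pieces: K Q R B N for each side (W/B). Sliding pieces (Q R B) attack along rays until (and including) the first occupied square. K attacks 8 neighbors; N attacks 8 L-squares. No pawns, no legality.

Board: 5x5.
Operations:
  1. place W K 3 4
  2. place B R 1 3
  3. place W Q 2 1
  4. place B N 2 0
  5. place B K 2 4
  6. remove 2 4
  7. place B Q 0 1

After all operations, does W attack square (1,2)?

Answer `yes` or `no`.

Answer: yes

Derivation:
Op 1: place WK@(3,4)
Op 2: place BR@(1,3)
Op 3: place WQ@(2,1)
Op 4: place BN@(2,0)
Op 5: place BK@(2,4)
Op 6: remove (2,4)
Op 7: place BQ@(0,1)
Per-piece attacks for W:
  WQ@(2,1): attacks (2,2) (2,3) (2,4) (2,0) (3,1) (4,1) (1,1) (0,1) (3,2) (4,3) (3,0) (1,2) (0,3) (1,0) [ray(0,-1) blocked at (2,0); ray(-1,0) blocked at (0,1)]
  WK@(3,4): attacks (3,3) (4,4) (2,4) (4,3) (2,3)
W attacks (1,2): yes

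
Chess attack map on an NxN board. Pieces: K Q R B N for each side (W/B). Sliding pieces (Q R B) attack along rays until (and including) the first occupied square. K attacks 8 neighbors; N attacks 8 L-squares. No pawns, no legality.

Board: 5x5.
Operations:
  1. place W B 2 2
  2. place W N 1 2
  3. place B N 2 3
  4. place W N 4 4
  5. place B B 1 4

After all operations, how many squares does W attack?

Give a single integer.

Op 1: place WB@(2,2)
Op 2: place WN@(1,2)
Op 3: place BN@(2,3)
Op 4: place WN@(4,4)
Op 5: place BB@(1,4)
Per-piece attacks for W:
  WN@(1,2): attacks (2,4) (3,3) (0,4) (2,0) (3,1) (0,0)
  WB@(2,2): attacks (3,3) (4,4) (3,1) (4,0) (1,3) (0,4) (1,1) (0,0) [ray(1,1) blocked at (4,4)]
  WN@(4,4): attacks (3,2) (2,3)
Union (12 distinct): (0,0) (0,4) (1,1) (1,3) (2,0) (2,3) (2,4) (3,1) (3,2) (3,3) (4,0) (4,4)

Answer: 12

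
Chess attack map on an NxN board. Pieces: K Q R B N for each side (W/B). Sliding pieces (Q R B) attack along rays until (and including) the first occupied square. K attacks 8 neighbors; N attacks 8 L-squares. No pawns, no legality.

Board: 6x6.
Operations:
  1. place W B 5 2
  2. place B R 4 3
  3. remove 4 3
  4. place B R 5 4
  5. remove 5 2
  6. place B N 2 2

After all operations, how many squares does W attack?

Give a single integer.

Answer: 0

Derivation:
Op 1: place WB@(5,2)
Op 2: place BR@(4,3)
Op 3: remove (4,3)
Op 4: place BR@(5,4)
Op 5: remove (5,2)
Op 6: place BN@(2,2)
Per-piece attacks for W:
Union (0 distinct): (none)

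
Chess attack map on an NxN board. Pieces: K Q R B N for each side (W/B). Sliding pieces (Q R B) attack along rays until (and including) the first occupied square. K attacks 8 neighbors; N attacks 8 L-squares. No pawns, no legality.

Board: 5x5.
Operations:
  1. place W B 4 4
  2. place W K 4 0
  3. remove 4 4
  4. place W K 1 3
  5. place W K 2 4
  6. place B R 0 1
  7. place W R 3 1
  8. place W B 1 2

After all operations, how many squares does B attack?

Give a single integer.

Answer: 7

Derivation:
Op 1: place WB@(4,4)
Op 2: place WK@(4,0)
Op 3: remove (4,4)
Op 4: place WK@(1,3)
Op 5: place WK@(2,4)
Op 6: place BR@(0,1)
Op 7: place WR@(3,1)
Op 8: place WB@(1,2)
Per-piece attacks for B:
  BR@(0,1): attacks (0,2) (0,3) (0,4) (0,0) (1,1) (2,1) (3,1) [ray(1,0) blocked at (3,1)]
Union (7 distinct): (0,0) (0,2) (0,3) (0,4) (1,1) (2,1) (3,1)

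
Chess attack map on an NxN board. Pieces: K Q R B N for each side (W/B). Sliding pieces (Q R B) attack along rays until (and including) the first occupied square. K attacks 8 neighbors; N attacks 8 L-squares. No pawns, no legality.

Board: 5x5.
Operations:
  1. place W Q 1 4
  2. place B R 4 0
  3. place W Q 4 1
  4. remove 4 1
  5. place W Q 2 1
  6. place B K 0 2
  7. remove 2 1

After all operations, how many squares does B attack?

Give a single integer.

Op 1: place WQ@(1,4)
Op 2: place BR@(4,0)
Op 3: place WQ@(4,1)
Op 4: remove (4,1)
Op 5: place WQ@(2,1)
Op 6: place BK@(0,2)
Op 7: remove (2,1)
Per-piece attacks for B:
  BK@(0,2): attacks (0,3) (0,1) (1,2) (1,3) (1,1)
  BR@(4,0): attacks (4,1) (4,2) (4,3) (4,4) (3,0) (2,0) (1,0) (0,0)
Union (13 distinct): (0,0) (0,1) (0,3) (1,0) (1,1) (1,2) (1,3) (2,0) (3,0) (4,1) (4,2) (4,3) (4,4)

Answer: 13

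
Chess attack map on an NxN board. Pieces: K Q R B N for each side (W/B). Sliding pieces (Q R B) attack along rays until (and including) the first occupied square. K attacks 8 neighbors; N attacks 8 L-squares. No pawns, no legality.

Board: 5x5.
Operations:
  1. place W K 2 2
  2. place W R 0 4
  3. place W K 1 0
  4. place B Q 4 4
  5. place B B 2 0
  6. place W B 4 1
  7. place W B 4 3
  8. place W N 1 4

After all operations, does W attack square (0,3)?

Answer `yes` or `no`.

Answer: yes

Derivation:
Op 1: place WK@(2,2)
Op 2: place WR@(0,4)
Op 3: place WK@(1,0)
Op 4: place BQ@(4,4)
Op 5: place BB@(2,0)
Op 6: place WB@(4,1)
Op 7: place WB@(4,3)
Op 8: place WN@(1,4)
Per-piece attacks for W:
  WR@(0,4): attacks (0,3) (0,2) (0,1) (0,0) (1,4) [ray(1,0) blocked at (1,4)]
  WK@(1,0): attacks (1,1) (2,0) (0,0) (2,1) (0,1)
  WN@(1,4): attacks (2,2) (3,3) (0,2)
  WK@(2,2): attacks (2,3) (2,1) (3,2) (1,2) (3,3) (3,1) (1,3) (1,1)
  WB@(4,1): attacks (3,2) (2,3) (1,4) (3,0) [ray(-1,1) blocked at (1,4)]
  WB@(4,3): attacks (3,4) (3,2) (2,1) (1,0) [ray(-1,-1) blocked at (1,0)]
W attacks (0,3): yes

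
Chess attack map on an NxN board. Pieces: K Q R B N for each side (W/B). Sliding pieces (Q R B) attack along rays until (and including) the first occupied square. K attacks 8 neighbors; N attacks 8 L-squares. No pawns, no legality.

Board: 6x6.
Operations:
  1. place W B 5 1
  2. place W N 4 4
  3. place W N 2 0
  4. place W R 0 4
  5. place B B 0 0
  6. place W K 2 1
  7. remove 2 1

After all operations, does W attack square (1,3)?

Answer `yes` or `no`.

Answer: no

Derivation:
Op 1: place WB@(5,1)
Op 2: place WN@(4,4)
Op 3: place WN@(2,0)
Op 4: place WR@(0,4)
Op 5: place BB@(0,0)
Op 6: place WK@(2,1)
Op 7: remove (2,1)
Per-piece attacks for W:
  WR@(0,4): attacks (0,5) (0,3) (0,2) (0,1) (0,0) (1,4) (2,4) (3,4) (4,4) [ray(0,-1) blocked at (0,0); ray(1,0) blocked at (4,4)]
  WN@(2,0): attacks (3,2) (4,1) (1,2) (0,1)
  WN@(4,4): attacks (2,5) (5,2) (3,2) (2,3)
  WB@(5,1): attacks (4,2) (3,3) (2,4) (1,5) (4,0)
W attacks (1,3): no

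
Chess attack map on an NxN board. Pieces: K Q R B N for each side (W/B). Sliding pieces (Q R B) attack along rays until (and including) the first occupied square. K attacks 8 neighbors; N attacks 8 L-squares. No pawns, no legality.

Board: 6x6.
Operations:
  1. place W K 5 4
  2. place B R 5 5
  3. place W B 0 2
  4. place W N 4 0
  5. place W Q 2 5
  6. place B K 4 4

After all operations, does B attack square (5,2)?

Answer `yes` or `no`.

Answer: no

Derivation:
Op 1: place WK@(5,4)
Op 2: place BR@(5,5)
Op 3: place WB@(0,2)
Op 4: place WN@(4,0)
Op 5: place WQ@(2,5)
Op 6: place BK@(4,4)
Per-piece attacks for B:
  BK@(4,4): attacks (4,5) (4,3) (5,4) (3,4) (5,5) (5,3) (3,5) (3,3)
  BR@(5,5): attacks (5,4) (4,5) (3,5) (2,5) [ray(0,-1) blocked at (5,4); ray(-1,0) blocked at (2,5)]
B attacks (5,2): no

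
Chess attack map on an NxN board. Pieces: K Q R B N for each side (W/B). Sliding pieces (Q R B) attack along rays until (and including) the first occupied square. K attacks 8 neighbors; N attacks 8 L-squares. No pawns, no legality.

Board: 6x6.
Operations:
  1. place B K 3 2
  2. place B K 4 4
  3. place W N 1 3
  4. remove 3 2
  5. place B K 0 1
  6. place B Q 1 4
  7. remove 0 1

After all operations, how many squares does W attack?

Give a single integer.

Op 1: place BK@(3,2)
Op 2: place BK@(4,4)
Op 3: place WN@(1,3)
Op 4: remove (3,2)
Op 5: place BK@(0,1)
Op 6: place BQ@(1,4)
Op 7: remove (0,1)
Per-piece attacks for W:
  WN@(1,3): attacks (2,5) (3,4) (0,5) (2,1) (3,2) (0,1)
Union (6 distinct): (0,1) (0,5) (2,1) (2,5) (3,2) (3,4)

Answer: 6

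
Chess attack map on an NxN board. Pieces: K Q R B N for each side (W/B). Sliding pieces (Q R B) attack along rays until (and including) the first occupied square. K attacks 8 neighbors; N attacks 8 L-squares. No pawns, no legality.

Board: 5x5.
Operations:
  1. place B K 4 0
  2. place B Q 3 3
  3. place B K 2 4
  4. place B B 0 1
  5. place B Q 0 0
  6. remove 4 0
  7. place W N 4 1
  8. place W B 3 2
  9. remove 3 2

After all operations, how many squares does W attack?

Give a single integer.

Answer: 3

Derivation:
Op 1: place BK@(4,0)
Op 2: place BQ@(3,3)
Op 3: place BK@(2,4)
Op 4: place BB@(0,1)
Op 5: place BQ@(0,0)
Op 6: remove (4,0)
Op 7: place WN@(4,1)
Op 8: place WB@(3,2)
Op 9: remove (3,2)
Per-piece attacks for W:
  WN@(4,1): attacks (3,3) (2,2) (2,0)
Union (3 distinct): (2,0) (2,2) (3,3)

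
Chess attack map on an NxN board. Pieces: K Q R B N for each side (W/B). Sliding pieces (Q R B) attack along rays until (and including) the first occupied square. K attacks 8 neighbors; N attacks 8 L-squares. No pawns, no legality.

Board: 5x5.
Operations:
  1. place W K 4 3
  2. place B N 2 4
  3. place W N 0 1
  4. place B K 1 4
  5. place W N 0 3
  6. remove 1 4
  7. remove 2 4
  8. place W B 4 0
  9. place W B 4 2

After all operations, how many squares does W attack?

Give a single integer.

Answer: 12

Derivation:
Op 1: place WK@(4,3)
Op 2: place BN@(2,4)
Op 3: place WN@(0,1)
Op 4: place BK@(1,4)
Op 5: place WN@(0,3)
Op 6: remove (1,4)
Op 7: remove (2,4)
Op 8: place WB@(4,0)
Op 9: place WB@(4,2)
Per-piece attacks for W:
  WN@(0,1): attacks (1,3) (2,2) (2,0)
  WN@(0,3): attacks (2,4) (1,1) (2,2)
  WB@(4,0): attacks (3,1) (2,2) (1,3) (0,4)
  WB@(4,2): attacks (3,3) (2,4) (3,1) (2,0)
  WK@(4,3): attacks (4,4) (4,2) (3,3) (3,4) (3,2)
Union (12 distinct): (0,4) (1,1) (1,3) (2,0) (2,2) (2,4) (3,1) (3,2) (3,3) (3,4) (4,2) (4,4)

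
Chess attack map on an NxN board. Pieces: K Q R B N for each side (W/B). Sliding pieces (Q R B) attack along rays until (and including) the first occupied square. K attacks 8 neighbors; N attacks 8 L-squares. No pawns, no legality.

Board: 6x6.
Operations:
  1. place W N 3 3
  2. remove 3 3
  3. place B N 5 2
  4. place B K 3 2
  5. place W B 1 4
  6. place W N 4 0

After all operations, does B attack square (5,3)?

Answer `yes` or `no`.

Op 1: place WN@(3,3)
Op 2: remove (3,3)
Op 3: place BN@(5,2)
Op 4: place BK@(3,2)
Op 5: place WB@(1,4)
Op 6: place WN@(4,0)
Per-piece attacks for B:
  BK@(3,2): attacks (3,3) (3,1) (4,2) (2,2) (4,3) (4,1) (2,3) (2,1)
  BN@(5,2): attacks (4,4) (3,3) (4,0) (3,1)
B attacks (5,3): no

Answer: no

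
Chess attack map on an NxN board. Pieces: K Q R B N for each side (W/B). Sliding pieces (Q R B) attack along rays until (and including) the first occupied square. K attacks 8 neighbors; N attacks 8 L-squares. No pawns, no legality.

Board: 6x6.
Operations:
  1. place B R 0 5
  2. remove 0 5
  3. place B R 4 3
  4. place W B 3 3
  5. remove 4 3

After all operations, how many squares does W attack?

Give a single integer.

Answer: 9

Derivation:
Op 1: place BR@(0,5)
Op 2: remove (0,5)
Op 3: place BR@(4,3)
Op 4: place WB@(3,3)
Op 5: remove (4,3)
Per-piece attacks for W:
  WB@(3,3): attacks (4,4) (5,5) (4,2) (5,1) (2,4) (1,5) (2,2) (1,1) (0,0)
Union (9 distinct): (0,0) (1,1) (1,5) (2,2) (2,4) (4,2) (4,4) (5,1) (5,5)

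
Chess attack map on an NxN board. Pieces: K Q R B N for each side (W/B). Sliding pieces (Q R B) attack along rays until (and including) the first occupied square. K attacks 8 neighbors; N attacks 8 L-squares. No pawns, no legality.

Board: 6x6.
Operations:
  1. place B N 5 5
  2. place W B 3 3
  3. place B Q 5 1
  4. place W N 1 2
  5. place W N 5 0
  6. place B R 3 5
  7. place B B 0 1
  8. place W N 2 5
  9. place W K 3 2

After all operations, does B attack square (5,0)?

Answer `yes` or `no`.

Answer: yes

Derivation:
Op 1: place BN@(5,5)
Op 2: place WB@(3,3)
Op 3: place BQ@(5,1)
Op 4: place WN@(1,2)
Op 5: place WN@(5,0)
Op 6: place BR@(3,5)
Op 7: place BB@(0,1)
Op 8: place WN@(2,5)
Op 9: place WK@(3,2)
Per-piece attacks for B:
  BB@(0,1): attacks (1,2) (1,0) [ray(1,1) blocked at (1,2)]
  BR@(3,5): attacks (3,4) (3,3) (4,5) (5,5) (2,5) [ray(0,-1) blocked at (3,3); ray(1,0) blocked at (5,5); ray(-1,0) blocked at (2,5)]
  BQ@(5,1): attacks (5,2) (5,3) (5,4) (5,5) (5,0) (4,1) (3,1) (2,1) (1,1) (0,1) (4,2) (3,3) (4,0) [ray(0,1) blocked at (5,5); ray(0,-1) blocked at (5,0); ray(-1,0) blocked at (0,1); ray(-1,1) blocked at (3,3)]
  BN@(5,5): attacks (4,3) (3,4)
B attacks (5,0): yes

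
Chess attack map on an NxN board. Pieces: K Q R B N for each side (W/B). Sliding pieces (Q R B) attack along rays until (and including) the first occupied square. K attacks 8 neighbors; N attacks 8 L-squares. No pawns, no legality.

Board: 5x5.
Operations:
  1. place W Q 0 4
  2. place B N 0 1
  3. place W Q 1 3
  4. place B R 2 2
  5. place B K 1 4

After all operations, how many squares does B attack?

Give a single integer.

Op 1: place WQ@(0,4)
Op 2: place BN@(0,1)
Op 3: place WQ@(1,3)
Op 4: place BR@(2,2)
Op 5: place BK@(1,4)
Per-piece attacks for B:
  BN@(0,1): attacks (1,3) (2,2) (2,0)
  BK@(1,4): attacks (1,3) (2,4) (0,4) (2,3) (0,3)
  BR@(2,2): attacks (2,3) (2,4) (2,1) (2,0) (3,2) (4,2) (1,2) (0,2)
Union (12 distinct): (0,2) (0,3) (0,4) (1,2) (1,3) (2,0) (2,1) (2,2) (2,3) (2,4) (3,2) (4,2)

Answer: 12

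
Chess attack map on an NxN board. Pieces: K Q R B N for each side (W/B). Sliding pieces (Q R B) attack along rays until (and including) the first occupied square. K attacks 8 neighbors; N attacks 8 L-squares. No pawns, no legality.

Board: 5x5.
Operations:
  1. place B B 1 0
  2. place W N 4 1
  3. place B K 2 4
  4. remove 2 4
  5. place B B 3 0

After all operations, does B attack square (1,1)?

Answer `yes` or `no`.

Answer: no

Derivation:
Op 1: place BB@(1,0)
Op 2: place WN@(4,1)
Op 3: place BK@(2,4)
Op 4: remove (2,4)
Op 5: place BB@(3,0)
Per-piece attacks for B:
  BB@(1,0): attacks (2,1) (3,2) (4,3) (0,1)
  BB@(3,0): attacks (4,1) (2,1) (1,2) (0,3) [ray(1,1) blocked at (4,1)]
B attacks (1,1): no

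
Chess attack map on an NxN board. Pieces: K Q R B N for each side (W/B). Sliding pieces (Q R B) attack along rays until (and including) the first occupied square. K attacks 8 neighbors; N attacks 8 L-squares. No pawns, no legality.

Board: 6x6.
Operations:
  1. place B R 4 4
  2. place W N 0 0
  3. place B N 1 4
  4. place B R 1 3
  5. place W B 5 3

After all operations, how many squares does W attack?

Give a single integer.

Answer: 6

Derivation:
Op 1: place BR@(4,4)
Op 2: place WN@(0,0)
Op 3: place BN@(1,4)
Op 4: place BR@(1,3)
Op 5: place WB@(5,3)
Per-piece attacks for W:
  WN@(0,0): attacks (1,2) (2,1)
  WB@(5,3): attacks (4,4) (4,2) (3,1) (2,0) [ray(-1,1) blocked at (4,4)]
Union (6 distinct): (1,2) (2,0) (2,1) (3,1) (4,2) (4,4)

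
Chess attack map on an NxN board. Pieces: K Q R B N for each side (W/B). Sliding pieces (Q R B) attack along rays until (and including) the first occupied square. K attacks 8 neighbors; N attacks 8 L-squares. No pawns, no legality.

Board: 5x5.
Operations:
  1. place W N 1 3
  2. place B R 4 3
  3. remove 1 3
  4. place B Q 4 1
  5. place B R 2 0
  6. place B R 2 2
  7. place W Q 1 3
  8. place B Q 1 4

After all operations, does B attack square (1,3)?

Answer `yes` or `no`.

Op 1: place WN@(1,3)
Op 2: place BR@(4,3)
Op 3: remove (1,3)
Op 4: place BQ@(4,1)
Op 5: place BR@(2,0)
Op 6: place BR@(2,2)
Op 7: place WQ@(1,3)
Op 8: place BQ@(1,4)
Per-piece attacks for B:
  BQ@(1,4): attacks (1,3) (2,4) (3,4) (4,4) (0,4) (2,3) (3,2) (4,1) (0,3) [ray(0,-1) blocked at (1,3); ray(1,-1) blocked at (4,1)]
  BR@(2,0): attacks (2,1) (2,2) (3,0) (4,0) (1,0) (0,0) [ray(0,1) blocked at (2,2)]
  BR@(2,2): attacks (2,3) (2,4) (2,1) (2,0) (3,2) (4,2) (1,2) (0,2) [ray(0,-1) blocked at (2,0)]
  BQ@(4,1): attacks (4,2) (4,3) (4,0) (3,1) (2,1) (1,1) (0,1) (3,2) (2,3) (1,4) (3,0) [ray(0,1) blocked at (4,3); ray(-1,1) blocked at (1,4)]
  BR@(4,3): attacks (4,4) (4,2) (4,1) (3,3) (2,3) (1,3) [ray(0,-1) blocked at (4,1); ray(-1,0) blocked at (1,3)]
B attacks (1,3): yes

Answer: yes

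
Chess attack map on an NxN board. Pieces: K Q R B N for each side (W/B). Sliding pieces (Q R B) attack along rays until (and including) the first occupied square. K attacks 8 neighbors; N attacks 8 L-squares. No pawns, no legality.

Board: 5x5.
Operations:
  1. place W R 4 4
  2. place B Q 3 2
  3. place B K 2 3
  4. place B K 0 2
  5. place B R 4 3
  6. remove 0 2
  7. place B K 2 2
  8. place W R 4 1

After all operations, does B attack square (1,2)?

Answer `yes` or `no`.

Answer: yes

Derivation:
Op 1: place WR@(4,4)
Op 2: place BQ@(3,2)
Op 3: place BK@(2,3)
Op 4: place BK@(0,2)
Op 5: place BR@(4,3)
Op 6: remove (0,2)
Op 7: place BK@(2,2)
Op 8: place WR@(4,1)
Per-piece attacks for B:
  BK@(2,2): attacks (2,3) (2,1) (3,2) (1,2) (3,3) (3,1) (1,3) (1,1)
  BK@(2,3): attacks (2,4) (2,2) (3,3) (1,3) (3,4) (3,2) (1,4) (1,2)
  BQ@(3,2): attacks (3,3) (3,4) (3,1) (3,0) (4,2) (2,2) (4,3) (4,1) (2,3) (2,1) (1,0) [ray(-1,0) blocked at (2,2); ray(1,1) blocked at (4,3); ray(1,-1) blocked at (4,1); ray(-1,1) blocked at (2,3)]
  BR@(4,3): attacks (4,4) (4,2) (4,1) (3,3) (2,3) [ray(0,1) blocked at (4,4); ray(0,-1) blocked at (4,1); ray(-1,0) blocked at (2,3)]
B attacks (1,2): yes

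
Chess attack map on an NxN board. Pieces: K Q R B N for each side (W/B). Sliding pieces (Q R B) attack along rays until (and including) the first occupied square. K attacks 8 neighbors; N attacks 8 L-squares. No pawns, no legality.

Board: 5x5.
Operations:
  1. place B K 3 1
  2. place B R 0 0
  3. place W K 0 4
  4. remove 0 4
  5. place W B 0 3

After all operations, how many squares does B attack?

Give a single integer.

Answer: 12

Derivation:
Op 1: place BK@(3,1)
Op 2: place BR@(0,0)
Op 3: place WK@(0,4)
Op 4: remove (0,4)
Op 5: place WB@(0,3)
Per-piece attacks for B:
  BR@(0,0): attacks (0,1) (0,2) (0,3) (1,0) (2,0) (3,0) (4,0) [ray(0,1) blocked at (0,3)]
  BK@(3,1): attacks (3,2) (3,0) (4,1) (2,1) (4,2) (4,0) (2,2) (2,0)
Union (12 distinct): (0,1) (0,2) (0,3) (1,0) (2,0) (2,1) (2,2) (3,0) (3,2) (4,0) (4,1) (4,2)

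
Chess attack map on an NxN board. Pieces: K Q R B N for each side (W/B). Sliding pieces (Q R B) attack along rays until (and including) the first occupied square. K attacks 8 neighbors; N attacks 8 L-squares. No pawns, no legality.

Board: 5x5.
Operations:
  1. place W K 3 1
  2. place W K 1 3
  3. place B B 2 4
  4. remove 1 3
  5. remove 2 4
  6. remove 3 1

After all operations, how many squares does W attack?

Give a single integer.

Answer: 0

Derivation:
Op 1: place WK@(3,1)
Op 2: place WK@(1,3)
Op 3: place BB@(2,4)
Op 4: remove (1,3)
Op 5: remove (2,4)
Op 6: remove (3,1)
Per-piece attacks for W:
Union (0 distinct): (none)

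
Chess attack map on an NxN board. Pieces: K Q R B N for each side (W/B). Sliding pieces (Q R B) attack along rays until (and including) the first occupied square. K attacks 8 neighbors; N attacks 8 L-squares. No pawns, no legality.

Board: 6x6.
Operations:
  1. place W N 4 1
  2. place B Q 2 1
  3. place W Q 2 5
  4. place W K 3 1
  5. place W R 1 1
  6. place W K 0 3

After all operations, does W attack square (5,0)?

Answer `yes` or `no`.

Op 1: place WN@(4,1)
Op 2: place BQ@(2,1)
Op 3: place WQ@(2,5)
Op 4: place WK@(3,1)
Op 5: place WR@(1,1)
Op 6: place WK@(0,3)
Per-piece attacks for W:
  WK@(0,3): attacks (0,4) (0,2) (1,3) (1,4) (1,2)
  WR@(1,1): attacks (1,2) (1,3) (1,4) (1,5) (1,0) (2,1) (0,1) [ray(1,0) blocked at (2,1)]
  WQ@(2,5): attacks (2,4) (2,3) (2,2) (2,1) (3,5) (4,5) (5,5) (1,5) (0,5) (3,4) (4,3) (5,2) (1,4) (0,3) [ray(0,-1) blocked at (2,1); ray(-1,-1) blocked at (0,3)]
  WK@(3,1): attacks (3,2) (3,0) (4,1) (2,1) (4,2) (4,0) (2,2) (2,0)
  WN@(4,1): attacks (5,3) (3,3) (2,2) (2,0)
W attacks (5,0): no

Answer: no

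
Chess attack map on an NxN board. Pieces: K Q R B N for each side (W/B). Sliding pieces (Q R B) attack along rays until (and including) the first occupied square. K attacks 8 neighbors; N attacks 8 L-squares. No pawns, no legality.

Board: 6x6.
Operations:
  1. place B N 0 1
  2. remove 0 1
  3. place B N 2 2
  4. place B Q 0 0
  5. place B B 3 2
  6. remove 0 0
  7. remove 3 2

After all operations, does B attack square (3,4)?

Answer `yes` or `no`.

Answer: yes

Derivation:
Op 1: place BN@(0,1)
Op 2: remove (0,1)
Op 3: place BN@(2,2)
Op 4: place BQ@(0,0)
Op 5: place BB@(3,2)
Op 6: remove (0,0)
Op 7: remove (3,2)
Per-piece attacks for B:
  BN@(2,2): attacks (3,4) (4,3) (1,4) (0,3) (3,0) (4,1) (1,0) (0,1)
B attacks (3,4): yes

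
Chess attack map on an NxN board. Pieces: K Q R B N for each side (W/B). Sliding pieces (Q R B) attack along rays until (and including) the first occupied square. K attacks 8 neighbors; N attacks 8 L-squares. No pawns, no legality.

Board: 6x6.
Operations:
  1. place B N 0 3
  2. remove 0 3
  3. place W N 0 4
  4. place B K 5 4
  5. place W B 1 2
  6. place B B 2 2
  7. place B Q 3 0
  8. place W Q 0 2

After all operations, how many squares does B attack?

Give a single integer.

Answer: 22

Derivation:
Op 1: place BN@(0,3)
Op 2: remove (0,3)
Op 3: place WN@(0,4)
Op 4: place BK@(5,4)
Op 5: place WB@(1,2)
Op 6: place BB@(2,2)
Op 7: place BQ@(3,0)
Op 8: place WQ@(0,2)
Per-piece attacks for B:
  BB@(2,2): attacks (3,3) (4,4) (5,5) (3,1) (4,0) (1,3) (0,4) (1,1) (0,0) [ray(-1,1) blocked at (0,4)]
  BQ@(3,0): attacks (3,1) (3,2) (3,3) (3,4) (3,5) (4,0) (5,0) (2,0) (1,0) (0,0) (4,1) (5,2) (2,1) (1,2) [ray(-1,1) blocked at (1,2)]
  BK@(5,4): attacks (5,5) (5,3) (4,4) (4,5) (4,3)
Union (22 distinct): (0,0) (0,4) (1,0) (1,1) (1,2) (1,3) (2,0) (2,1) (3,1) (3,2) (3,3) (3,4) (3,5) (4,0) (4,1) (4,3) (4,4) (4,5) (5,0) (5,2) (5,3) (5,5)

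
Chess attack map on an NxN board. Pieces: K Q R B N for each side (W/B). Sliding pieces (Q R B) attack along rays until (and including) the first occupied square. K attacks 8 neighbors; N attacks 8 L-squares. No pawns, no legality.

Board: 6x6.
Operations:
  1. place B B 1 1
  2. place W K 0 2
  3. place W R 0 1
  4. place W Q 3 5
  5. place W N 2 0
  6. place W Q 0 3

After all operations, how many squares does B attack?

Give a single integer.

Answer: 7

Derivation:
Op 1: place BB@(1,1)
Op 2: place WK@(0,2)
Op 3: place WR@(0,1)
Op 4: place WQ@(3,5)
Op 5: place WN@(2,0)
Op 6: place WQ@(0,3)
Per-piece attacks for B:
  BB@(1,1): attacks (2,2) (3,3) (4,4) (5,5) (2,0) (0,2) (0,0) [ray(1,-1) blocked at (2,0); ray(-1,1) blocked at (0,2)]
Union (7 distinct): (0,0) (0,2) (2,0) (2,2) (3,3) (4,4) (5,5)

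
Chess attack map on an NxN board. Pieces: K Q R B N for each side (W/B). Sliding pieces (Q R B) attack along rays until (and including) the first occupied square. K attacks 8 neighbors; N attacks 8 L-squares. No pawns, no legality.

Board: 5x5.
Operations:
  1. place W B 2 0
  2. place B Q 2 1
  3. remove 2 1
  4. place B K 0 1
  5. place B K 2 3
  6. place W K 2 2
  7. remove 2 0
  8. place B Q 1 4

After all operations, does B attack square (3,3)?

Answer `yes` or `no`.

Op 1: place WB@(2,0)
Op 2: place BQ@(2,1)
Op 3: remove (2,1)
Op 4: place BK@(0,1)
Op 5: place BK@(2,3)
Op 6: place WK@(2,2)
Op 7: remove (2,0)
Op 8: place BQ@(1,4)
Per-piece attacks for B:
  BK@(0,1): attacks (0,2) (0,0) (1,1) (1,2) (1,0)
  BQ@(1,4): attacks (1,3) (1,2) (1,1) (1,0) (2,4) (3,4) (4,4) (0,4) (2,3) (0,3) [ray(1,-1) blocked at (2,3)]
  BK@(2,3): attacks (2,4) (2,2) (3,3) (1,3) (3,4) (3,2) (1,4) (1,2)
B attacks (3,3): yes

Answer: yes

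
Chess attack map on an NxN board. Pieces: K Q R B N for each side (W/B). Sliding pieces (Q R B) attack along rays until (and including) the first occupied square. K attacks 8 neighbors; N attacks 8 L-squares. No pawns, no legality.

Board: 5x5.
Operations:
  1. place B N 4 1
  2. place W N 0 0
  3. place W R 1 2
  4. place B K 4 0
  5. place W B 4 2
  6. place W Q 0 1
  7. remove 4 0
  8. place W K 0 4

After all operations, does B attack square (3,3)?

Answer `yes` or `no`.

Op 1: place BN@(4,1)
Op 2: place WN@(0,0)
Op 3: place WR@(1,2)
Op 4: place BK@(4,0)
Op 5: place WB@(4,2)
Op 6: place WQ@(0,1)
Op 7: remove (4,0)
Op 8: place WK@(0,4)
Per-piece attacks for B:
  BN@(4,1): attacks (3,3) (2,2) (2,0)
B attacks (3,3): yes

Answer: yes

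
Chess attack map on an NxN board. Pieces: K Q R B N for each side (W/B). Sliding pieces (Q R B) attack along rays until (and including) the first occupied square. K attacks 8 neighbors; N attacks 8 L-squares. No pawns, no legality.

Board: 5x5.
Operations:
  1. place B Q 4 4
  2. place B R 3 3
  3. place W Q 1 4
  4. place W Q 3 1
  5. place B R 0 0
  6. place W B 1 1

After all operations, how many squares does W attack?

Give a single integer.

Op 1: place BQ@(4,4)
Op 2: place BR@(3,3)
Op 3: place WQ@(1,4)
Op 4: place WQ@(3,1)
Op 5: place BR@(0,0)
Op 6: place WB@(1,1)
Per-piece attacks for W:
  WB@(1,1): attacks (2,2) (3,3) (2,0) (0,2) (0,0) [ray(1,1) blocked at (3,3); ray(-1,-1) blocked at (0,0)]
  WQ@(1,4): attacks (1,3) (1,2) (1,1) (2,4) (3,4) (4,4) (0,4) (2,3) (3,2) (4,1) (0,3) [ray(0,-1) blocked at (1,1); ray(1,0) blocked at (4,4)]
  WQ@(3,1): attacks (3,2) (3,3) (3,0) (4,1) (2,1) (1,1) (4,2) (4,0) (2,2) (1,3) (0,4) (2,0) [ray(0,1) blocked at (3,3); ray(-1,0) blocked at (1,1)]
Union (20 distinct): (0,0) (0,2) (0,3) (0,4) (1,1) (1,2) (1,3) (2,0) (2,1) (2,2) (2,3) (2,4) (3,0) (3,2) (3,3) (3,4) (4,0) (4,1) (4,2) (4,4)

Answer: 20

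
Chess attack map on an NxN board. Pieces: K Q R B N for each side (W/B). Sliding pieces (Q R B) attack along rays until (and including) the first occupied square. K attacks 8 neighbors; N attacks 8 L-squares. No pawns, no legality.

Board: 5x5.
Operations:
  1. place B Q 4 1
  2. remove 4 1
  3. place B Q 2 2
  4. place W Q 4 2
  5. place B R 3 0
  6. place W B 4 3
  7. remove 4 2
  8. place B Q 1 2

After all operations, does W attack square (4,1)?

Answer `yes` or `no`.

Op 1: place BQ@(4,1)
Op 2: remove (4,1)
Op 3: place BQ@(2,2)
Op 4: place WQ@(4,2)
Op 5: place BR@(3,0)
Op 6: place WB@(4,3)
Op 7: remove (4,2)
Op 8: place BQ@(1,2)
Per-piece attacks for W:
  WB@(4,3): attacks (3,4) (3,2) (2,1) (1,0)
W attacks (4,1): no

Answer: no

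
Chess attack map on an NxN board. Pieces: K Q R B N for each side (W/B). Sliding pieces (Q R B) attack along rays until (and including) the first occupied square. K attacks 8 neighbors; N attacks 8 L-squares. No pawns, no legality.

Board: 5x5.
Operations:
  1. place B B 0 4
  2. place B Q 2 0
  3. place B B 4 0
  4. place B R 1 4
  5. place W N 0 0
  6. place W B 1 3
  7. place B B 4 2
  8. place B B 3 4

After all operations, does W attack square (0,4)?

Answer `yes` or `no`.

Answer: yes

Derivation:
Op 1: place BB@(0,4)
Op 2: place BQ@(2,0)
Op 3: place BB@(4,0)
Op 4: place BR@(1,4)
Op 5: place WN@(0,0)
Op 6: place WB@(1,3)
Op 7: place BB@(4,2)
Op 8: place BB@(3,4)
Per-piece attacks for W:
  WN@(0,0): attacks (1,2) (2,1)
  WB@(1,3): attacks (2,4) (2,2) (3,1) (4,0) (0,4) (0,2) [ray(1,-1) blocked at (4,0); ray(-1,1) blocked at (0,4)]
W attacks (0,4): yes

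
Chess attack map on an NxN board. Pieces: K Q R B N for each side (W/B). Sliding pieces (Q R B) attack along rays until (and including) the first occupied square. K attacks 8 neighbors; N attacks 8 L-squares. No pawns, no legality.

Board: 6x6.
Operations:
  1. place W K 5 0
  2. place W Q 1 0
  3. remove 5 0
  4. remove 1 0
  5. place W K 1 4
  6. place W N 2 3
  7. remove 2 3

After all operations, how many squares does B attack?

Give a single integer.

Answer: 0

Derivation:
Op 1: place WK@(5,0)
Op 2: place WQ@(1,0)
Op 3: remove (5,0)
Op 4: remove (1,0)
Op 5: place WK@(1,4)
Op 6: place WN@(2,3)
Op 7: remove (2,3)
Per-piece attacks for B:
Union (0 distinct): (none)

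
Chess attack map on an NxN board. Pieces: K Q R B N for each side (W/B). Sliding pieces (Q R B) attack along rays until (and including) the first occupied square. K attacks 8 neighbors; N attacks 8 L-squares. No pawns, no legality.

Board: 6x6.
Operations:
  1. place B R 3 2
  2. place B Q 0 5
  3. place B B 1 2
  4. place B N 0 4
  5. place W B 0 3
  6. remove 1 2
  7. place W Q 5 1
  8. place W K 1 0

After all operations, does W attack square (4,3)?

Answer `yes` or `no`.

Op 1: place BR@(3,2)
Op 2: place BQ@(0,5)
Op 3: place BB@(1,2)
Op 4: place BN@(0,4)
Op 5: place WB@(0,3)
Op 6: remove (1,2)
Op 7: place WQ@(5,1)
Op 8: place WK@(1,0)
Per-piece attacks for W:
  WB@(0,3): attacks (1,4) (2,5) (1,2) (2,1) (3,0)
  WK@(1,0): attacks (1,1) (2,0) (0,0) (2,1) (0,1)
  WQ@(5,1): attacks (5,2) (5,3) (5,4) (5,5) (5,0) (4,1) (3,1) (2,1) (1,1) (0,1) (4,2) (3,3) (2,4) (1,5) (4,0)
W attacks (4,3): no

Answer: no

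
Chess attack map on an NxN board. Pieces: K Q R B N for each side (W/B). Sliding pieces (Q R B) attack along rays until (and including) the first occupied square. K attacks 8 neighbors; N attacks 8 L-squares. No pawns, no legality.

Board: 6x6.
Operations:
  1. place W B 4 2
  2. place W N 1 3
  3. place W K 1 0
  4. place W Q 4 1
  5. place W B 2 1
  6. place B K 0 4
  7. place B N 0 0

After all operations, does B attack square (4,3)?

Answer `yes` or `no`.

Op 1: place WB@(4,2)
Op 2: place WN@(1,3)
Op 3: place WK@(1,0)
Op 4: place WQ@(4,1)
Op 5: place WB@(2,1)
Op 6: place BK@(0,4)
Op 7: place BN@(0,0)
Per-piece attacks for B:
  BN@(0,0): attacks (1,2) (2,1)
  BK@(0,4): attacks (0,5) (0,3) (1,4) (1,5) (1,3)
B attacks (4,3): no

Answer: no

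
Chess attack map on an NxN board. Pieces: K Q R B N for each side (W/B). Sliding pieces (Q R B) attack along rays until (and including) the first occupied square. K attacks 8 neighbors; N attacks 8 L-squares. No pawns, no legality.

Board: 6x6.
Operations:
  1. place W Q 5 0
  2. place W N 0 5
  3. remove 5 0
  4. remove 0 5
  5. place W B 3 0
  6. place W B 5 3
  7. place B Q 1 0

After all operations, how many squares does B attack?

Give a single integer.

Answer: 13

Derivation:
Op 1: place WQ@(5,0)
Op 2: place WN@(0,5)
Op 3: remove (5,0)
Op 4: remove (0,5)
Op 5: place WB@(3,0)
Op 6: place WB@(5,3)
Op 7: place BQ@(1,0)
Per-piece attacks for B:
  BQ@(1,0): attacks (1,1) (1,2) (1,3) (1,4) (1,5) (2,0) (3,0) (0,0) (2,1) (3,2) (4,3) (5,4) (0,1) [ray(1,0) blocked at (3,0)]
Union (13 distinct): (0,0) (0,1) (1,1) (1,2) (1,3) (1,4) (1,5) (2,0) (2,1) (3,0) (3,2) (4,3) (5,4)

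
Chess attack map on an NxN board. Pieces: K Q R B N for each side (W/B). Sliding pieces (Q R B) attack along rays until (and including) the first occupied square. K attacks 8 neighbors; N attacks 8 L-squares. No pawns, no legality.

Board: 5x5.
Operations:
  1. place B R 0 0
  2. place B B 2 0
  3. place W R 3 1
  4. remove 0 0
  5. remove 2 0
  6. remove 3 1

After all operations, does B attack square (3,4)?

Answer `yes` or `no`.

Op 1: place BR@(0,0)
Op 2: place BB@(2,0)
Op 3: place WR@(3,1)
Op 4: remove (0,0)
Op 5: remove (2,0)
Op 6: remove (3,1)
Per-piece attacks for B:
B attacks (3,4): no

Answer: no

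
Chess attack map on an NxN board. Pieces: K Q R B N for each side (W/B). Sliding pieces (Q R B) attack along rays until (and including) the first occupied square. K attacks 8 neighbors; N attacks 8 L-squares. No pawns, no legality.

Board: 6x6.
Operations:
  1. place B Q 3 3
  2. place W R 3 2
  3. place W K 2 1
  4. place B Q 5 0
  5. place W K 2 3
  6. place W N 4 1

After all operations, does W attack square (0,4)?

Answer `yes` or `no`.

Op 1: place BQ@(3,3)
Op 2: place WR@(3,2)
Op 3: place WK@(2,1)
Op 4: place BQ@(5,0)
Op 5: place WK@(2,3)
Op 6: place WN@(4,1)
Per-piece attacks for W:
  WK@(2,1): attacks (2,2) (2,0) (3,1) (1,1) (3,2) (3,0) (1,2) (1,0)
  WK@(2,3): attacks (2,4) (2,2) (3,3) (1,3) (3,4) (3,2) (1,4) (1,2)
  WR@(3,2): attacks (3,3) (3,1) (3,0) (4,2) (5,2) (2,2) (1,2) (0,2) [ray(0,1) blocked at (3,3)]
  WN@(4,1): attacks (5,3) (3,3) (2,2) (2,0)
W attacks (0,4): no

Answer: no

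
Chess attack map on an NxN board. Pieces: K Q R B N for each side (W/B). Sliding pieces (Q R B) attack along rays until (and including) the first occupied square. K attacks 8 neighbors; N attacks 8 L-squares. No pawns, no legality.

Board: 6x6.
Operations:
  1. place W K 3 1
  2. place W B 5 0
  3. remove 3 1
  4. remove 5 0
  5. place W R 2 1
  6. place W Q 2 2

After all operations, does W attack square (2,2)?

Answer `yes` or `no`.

Op 1: place WK@(3,1)
Op 2: place WB@(5,0)
Op 3: remove (3,1)
Op 4: remove (5,0)
Op 5: place WR@(2,1)
Op 6: place WQ@(2,2)
Per-piece attacks for W:
  WR@(2,1): attacks (2,2) (2,0) (3,1) (4,1) (5,1) (1,1) (0,1) [ray(0,1) blocked at (2,2)]
  WQ@(2,2): attacks (2,3) (2,4) (2,5) (2,1) (3,2) (4,2) (5,2) (1,2) (0,2) (3,3) (4,4) (5,5) (3,1) (4,0) (1,3) (0,4) (1,1) (0,0) [ray(0,-1) blocked at (2,1)]
W attacks (2,2): yes

Answer: yes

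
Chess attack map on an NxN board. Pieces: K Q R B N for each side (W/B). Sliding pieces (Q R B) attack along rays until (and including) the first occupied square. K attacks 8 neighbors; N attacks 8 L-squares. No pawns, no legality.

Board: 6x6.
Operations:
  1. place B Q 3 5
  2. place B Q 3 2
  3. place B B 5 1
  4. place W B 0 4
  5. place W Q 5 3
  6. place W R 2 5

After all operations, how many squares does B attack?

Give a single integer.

Answer: 29

Derivation:
Op 1: place BQ@(3,5)
Op 2: place BQ@(3,2)
Op 3: place BB@(5,1)
Op 4: place WB@(0,4)
Op 5: place WQ@(5,3)
Op 6: place WR@(2,5)
Per-piece attacks for B:
  BQ@(3,2): attacks (3,3) (3,4) (3,5) (3,1) (3,0) (4,2) (5,2) (2,2) (1,2) (0,2) (4,3) (5,4) (4,1) (5,0) (2,3) (1,4) (0,5) (2,1) (1,0) [ray(0,1) blocked at (3,5)]
  BQ@(3,5): attacks (3,4) (3,3) (3,2) (4,5) (5,5) (2,5) (4,4) (5,3) (2,4) (1,3) (0,2) [ray(0,-1) blocked at (3,2); ray(-1,0) blocked at (2,5); ray(1,-1) blocked at (5,3)]
  BB@(5,1): attacks (4,2) (3,3) (2,4) (1,5) (4,0)
Union (29 distinct): (0,2) (0,5) (1,0) (1,2) (1,3) (1,4) (1,5) (2,1) (2,2) (2,3) (2,4) (2,5) (3,0) (3,1) (3,2) (3,3) (3,4) (3,5) (4,0) (4,1) (4,2) (4,3) (4,4) (4,5) (5,0) (5,2) (5,3) (5,4) (5,5)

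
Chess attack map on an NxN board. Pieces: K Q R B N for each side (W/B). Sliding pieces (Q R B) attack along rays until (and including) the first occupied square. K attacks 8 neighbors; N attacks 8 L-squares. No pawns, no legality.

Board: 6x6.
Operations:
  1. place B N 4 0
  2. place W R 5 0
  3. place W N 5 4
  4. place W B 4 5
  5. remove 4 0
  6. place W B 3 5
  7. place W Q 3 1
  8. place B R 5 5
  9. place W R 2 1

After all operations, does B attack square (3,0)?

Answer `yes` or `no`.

Answer: no

Derivation:
Op 1: place BN@(4,0)
Op 2: place WR@(5,0)
Op 3: place WN@(5,4)
Op 4: place WB@(4,5)
Op 5: remove (4,0)
Op 6: place WB@(3,5)
Op 7: place WQ@(3,1)
Op 8: place BR@(5,5)
Op 9: place WR@(2,1)
Per-piece attacks for B:
  BR@(5,5): attacks (5,4) (4,5) [ray(0,-1) blocked at (5,4); ray(-1,0) blocked at (4,5)]
B attacks (3,0): no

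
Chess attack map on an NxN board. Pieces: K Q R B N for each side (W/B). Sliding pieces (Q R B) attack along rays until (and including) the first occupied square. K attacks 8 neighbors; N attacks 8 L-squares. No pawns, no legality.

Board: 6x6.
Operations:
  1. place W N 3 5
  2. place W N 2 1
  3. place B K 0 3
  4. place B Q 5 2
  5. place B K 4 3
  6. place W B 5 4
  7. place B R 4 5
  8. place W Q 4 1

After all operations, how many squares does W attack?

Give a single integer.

Op 1: place WN@(3,5)
Op 2: place WN@(2,1)
Op 3: place BK@(0,3)
Op 4: place BQ@(5,2)
Op 5: place BK@(4,3)
Op 6: place WB@(5,4)
Op 7: place BR@(4,5)
Op 8: place WQ@(4,1)
Per-piece attacks for W:
  WN@(2,1): attacks (3,3) (4,2) (1,3) (0,2) (4,0) (0,0)
  WN@(3,5): attacks (4,3) (5,4) (2,3) (1,4)
  WQ@(4,1): attacks (4,2) (4,3) (4,0) (5,1) (3,1) (2,1) (5,2) (5,0) (3,2) (2,3) (1,4) (0,5) (3,0) [ray(0,1) blocked at (4,3); ray(-1,0) blocked at (2,1); ray(1,1) blocked at (5,2)]
  WB@(5,4): attacks (4,5) (4,3) [ray(-1,1) blocked at (4,5); ray(-1,-1) blocked at (4,3)]
Union (19 distinct): (0,0) (0,2) (0,5) (1,3) (1,4) (2,1) (2,3) (3,0) (3,1) (3,2) (3,3) (4,0) (4,2) (4,3) (4,5) (5,0) (5,1) (5,2) (5,4)

Answer: 19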